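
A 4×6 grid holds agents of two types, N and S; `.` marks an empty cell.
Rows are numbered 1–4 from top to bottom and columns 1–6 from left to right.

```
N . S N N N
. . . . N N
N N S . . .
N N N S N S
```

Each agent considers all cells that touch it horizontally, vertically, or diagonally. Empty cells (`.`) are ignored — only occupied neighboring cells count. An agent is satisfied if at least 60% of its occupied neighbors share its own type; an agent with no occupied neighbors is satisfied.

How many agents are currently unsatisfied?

6

Row 1: (1,1)N 0/0 satisfied · (1,3)S 0/1 not · (1,4)N 2/3 satisfied · (1,5)N 4/4 satisfied · (1,6)N 3/3 satisfied
Row 2: (2,5)N 4/4 satisfied · (2,6)N 3/3 satisfied
Row 3: (3,1)N 3/3 satisfied · (3,2)N 4/5 satisfied · (3,3)S 1/4 not
Row 4: (4,1)N 3/3 satisfied · (4,2)N 4/5 satisfied · (4,3)N 2/4 not · (4,4)S 1/3 not · (4,5)N 0/2 not · (4,6)S 0/1 not
Unsatisfied: (1,3), (3,3), (4,3), (4,4), (4,5), (4,6) — 6 in total.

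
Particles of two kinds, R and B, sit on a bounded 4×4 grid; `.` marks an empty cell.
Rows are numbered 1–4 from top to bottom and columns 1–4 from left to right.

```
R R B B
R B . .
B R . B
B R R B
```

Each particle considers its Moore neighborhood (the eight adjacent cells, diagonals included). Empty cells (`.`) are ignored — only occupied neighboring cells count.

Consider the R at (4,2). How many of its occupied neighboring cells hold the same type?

Occupied neighbors of (4,2): (3,1)=B, (3,2)=R, (4,1)=B, (4,3)=R.
Same type (R): 2 of 4.

2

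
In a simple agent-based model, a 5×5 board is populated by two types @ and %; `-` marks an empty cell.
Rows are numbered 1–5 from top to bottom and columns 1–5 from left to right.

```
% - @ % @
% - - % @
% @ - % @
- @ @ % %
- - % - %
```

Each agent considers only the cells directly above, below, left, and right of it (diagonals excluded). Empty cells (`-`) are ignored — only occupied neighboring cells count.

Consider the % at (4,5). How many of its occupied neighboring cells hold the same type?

Occupied neighbors of (4,5): (3,5)=@, (5,5)=%, (4,4)=%.
Same type (%): 2 of 3.

2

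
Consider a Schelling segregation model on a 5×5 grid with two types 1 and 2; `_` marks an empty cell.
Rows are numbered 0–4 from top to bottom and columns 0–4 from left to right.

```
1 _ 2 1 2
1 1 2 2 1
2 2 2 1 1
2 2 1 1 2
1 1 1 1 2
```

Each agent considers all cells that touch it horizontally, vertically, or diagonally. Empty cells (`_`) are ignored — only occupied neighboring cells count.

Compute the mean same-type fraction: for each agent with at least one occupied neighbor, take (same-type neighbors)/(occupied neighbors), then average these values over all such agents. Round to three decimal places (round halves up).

Row 0: (0,0)1 2/2 · (0,2)2 2/4 · (0,3)1 1/5 · (0,4)2 1/3
Row 1: (1,0)1 2/4 · (1,1)1 2/7 · (1,2)2 4/7 · (1,3)2 4/8 · (1,4)1 3/5
Row 2: (2,0)2 3/5 · (2,1)2 5/8 · (2,2)2 4/8 · (2,3)1 4/8 · (2,4)1 3/5
Row 3: (3,0)2 3/5 · (3,1)2 4/8 · (3,2)1 5/8 · (3,3)1 5/8 · (3,4)2 1/5
Row 4: (4,0)1 1/3 · (4,1)1 3/5 · (4,2)1 4/5 · (4,3)1 3/5 · (4,4)2 1/3
Sum over 24 agents: 2/2 + 2/4 + 1/5 + 1/3 + 2/4 + 2/7 + 4/7 + 4/8 + 3/5 + 3/5 + 5/8 + 4/8 + 4/8 + 3/5 + 3/5 + 4/8 + 5/8 + 5/8 + 1/5 + 1/3 + 3/5 + 4/5 + 3/5 + 1/3 = 3509/280; mean = 3509/280 ÷ 24 = 3509/6720 = 0.522172… → 0.522.

0.522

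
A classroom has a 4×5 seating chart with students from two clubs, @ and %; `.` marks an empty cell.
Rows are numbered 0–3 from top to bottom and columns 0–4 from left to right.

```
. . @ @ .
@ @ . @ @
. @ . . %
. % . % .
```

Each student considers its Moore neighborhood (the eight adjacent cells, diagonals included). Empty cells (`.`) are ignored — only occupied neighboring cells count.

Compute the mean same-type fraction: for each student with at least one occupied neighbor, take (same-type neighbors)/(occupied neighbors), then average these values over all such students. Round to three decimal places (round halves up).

Row 0: (0,2)@ 3/3 · (0,3)@ 3/3
Row 1: (1,0)@ 2/2 · (1,1)@ 3/3 · (1,3)@ 3/4 · (1,4)@ 2/3
Row 2: (2,1)@ 2/3 · (2,4)% 1/3
Row 3: (3,1)% 0/1 · (3,3)% 1/1
Sum over 10 students: 3/3 + 3/3 + 2/2 + 3/3 + 3/4 + 2/3 + 2/3 + 1/3 + 0/1 + 1/1 = 89/12; mean = 89/12 ÷ 10 = 89/120 = 0.741666… → 0.742.

0.742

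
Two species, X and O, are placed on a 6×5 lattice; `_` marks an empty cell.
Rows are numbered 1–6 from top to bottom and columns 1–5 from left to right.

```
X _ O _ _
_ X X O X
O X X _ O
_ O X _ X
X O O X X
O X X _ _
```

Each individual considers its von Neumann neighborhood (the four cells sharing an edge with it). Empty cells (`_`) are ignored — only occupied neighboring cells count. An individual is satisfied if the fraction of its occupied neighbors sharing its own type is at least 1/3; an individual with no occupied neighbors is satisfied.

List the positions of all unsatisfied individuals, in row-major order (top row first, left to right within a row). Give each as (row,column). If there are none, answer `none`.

(1,3), (2,4), (2,5), (3,1), (3,5), (5,1), (5,3), (6,1)

(1,1)X 0/0 ✓
(1,3)O 0/1 ✗
(2,2)X 2/2 ✓
(2,3)X 2/4 ✓
(2,4)O 0/2 ✗
(2,5)X 0/2 ✗
(3,1)O 0/1 ✗
(3,2)X 2/4 ✓
(3,3)X 3/3 ✓
(3,5)O 0/2 ✗
(4,2)O 1/3 ✓
(4,3)X 1/3 ✓
(4,5)X 1/2 ✓
(5,1)X 0/2 ✗
(5,2)O 2/4 ✓
(5,3)O 1/4 ✗
(5,4)X 1/2 ✓
(5,5)X 2/2 ✓
(6,1)O 0/2 ✗
(6,2)X 1/3 ✓
(6,3)X 1/2 ✓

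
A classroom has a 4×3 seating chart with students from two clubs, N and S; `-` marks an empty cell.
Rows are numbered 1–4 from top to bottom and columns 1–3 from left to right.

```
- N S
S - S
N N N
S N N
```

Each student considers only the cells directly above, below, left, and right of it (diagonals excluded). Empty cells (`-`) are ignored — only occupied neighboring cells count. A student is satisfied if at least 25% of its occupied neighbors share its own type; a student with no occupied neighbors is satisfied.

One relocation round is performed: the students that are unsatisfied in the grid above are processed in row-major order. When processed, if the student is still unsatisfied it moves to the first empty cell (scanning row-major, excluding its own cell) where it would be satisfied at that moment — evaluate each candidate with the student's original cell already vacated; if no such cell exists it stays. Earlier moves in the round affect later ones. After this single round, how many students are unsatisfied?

0

Initially unsatisfied (in order): (1,2), (2,1), (4,1).
  (1,2) → (2,2).
  (2,1) → (1,1).
  (4,1) → (1,2).
Resulting grid:
S S S
- N S
N N N
- N N
All satisfied now.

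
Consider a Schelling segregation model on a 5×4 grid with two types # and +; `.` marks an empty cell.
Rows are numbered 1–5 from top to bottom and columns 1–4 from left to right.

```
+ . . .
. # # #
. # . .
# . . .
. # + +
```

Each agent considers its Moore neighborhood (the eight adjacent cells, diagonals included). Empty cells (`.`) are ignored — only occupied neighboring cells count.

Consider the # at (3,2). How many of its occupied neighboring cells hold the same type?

3

Occupied neighbors of (3,2): (2,2)=#, (2,3)=#, (4,1)=#.
Same type (#): 3 of 3.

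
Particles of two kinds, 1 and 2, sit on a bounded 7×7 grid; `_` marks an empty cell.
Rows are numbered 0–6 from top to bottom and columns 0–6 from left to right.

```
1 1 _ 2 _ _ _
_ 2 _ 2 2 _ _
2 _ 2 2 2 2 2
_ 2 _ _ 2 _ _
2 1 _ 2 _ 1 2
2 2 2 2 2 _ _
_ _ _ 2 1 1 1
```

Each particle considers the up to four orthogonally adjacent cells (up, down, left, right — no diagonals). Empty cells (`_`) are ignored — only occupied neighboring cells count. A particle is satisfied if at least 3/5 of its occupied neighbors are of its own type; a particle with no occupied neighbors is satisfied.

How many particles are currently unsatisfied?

10

Row 0: (0,0)1 1/1 satisfied · (0,1)1 1/2 not · (0,3)2 1/1 satisfied
Row 1: (1,1)2 0/1 not · (1,3)2 3/3 satisfied · (1,4)2 2/2 satisfied
Row 2: (2,0)2 0/0 satisfied · (2,2)2 1/1 satisfied · (2,3)2 3/3 satisfied · (2,4)2 4/4 satisfied · (2,5)2 2/2 satisfied · (2,6)2 1/1 satisfied
Row 3: (3,1)2 0/1 not · (3,4)2 1/1 satisfied
Row 4: (4,0)2 1/2 not · (4,1)1 0/3 not · (4,3)2 1/1 satisfied · (4,5)1 0/1 not · (4,6)2 0/1 not
Row 5: (5,0)2 2/2 satisfied · (5,1)2 2/3 satisfied · (5,2)2 2/2 satisfied · (5,3)2 4/4 satisfied · (5,4)2 1/2 not
Row 6: (6,3)2 1/2 not · (6,4)1 1/3 not · (6,5)1 2/2 satisfied · (6,6)1 1/1 satisfied
Unsatisfied: (0,1), (1,1), (3,1), (4,0), (4,1), (4,5), (4,6), (5,4), (6,3), (6,4) — 10 in total.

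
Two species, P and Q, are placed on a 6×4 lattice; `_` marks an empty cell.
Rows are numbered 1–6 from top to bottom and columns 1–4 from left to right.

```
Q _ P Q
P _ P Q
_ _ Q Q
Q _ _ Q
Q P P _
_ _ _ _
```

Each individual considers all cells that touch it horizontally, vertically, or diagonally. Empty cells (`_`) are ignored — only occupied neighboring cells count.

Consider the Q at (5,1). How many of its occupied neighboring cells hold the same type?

1

Occupied neighbors of (5,1): (4,1)=Q, (5,2)=P.
Same type (Q): 1 of 2.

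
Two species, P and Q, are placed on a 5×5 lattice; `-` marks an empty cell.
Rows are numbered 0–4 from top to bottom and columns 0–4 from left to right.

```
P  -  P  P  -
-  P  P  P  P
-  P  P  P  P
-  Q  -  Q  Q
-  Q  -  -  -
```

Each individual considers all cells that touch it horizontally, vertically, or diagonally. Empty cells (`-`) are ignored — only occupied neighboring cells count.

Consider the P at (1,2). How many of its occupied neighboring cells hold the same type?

7

Occupied neighbors of (1,2): (0,2)=P, (0,3)=P, (1,1)=P, (1,3)=P, (2,1)=P, (2,2)=P, (2,3)=P.
Same type (P): 7 of 7.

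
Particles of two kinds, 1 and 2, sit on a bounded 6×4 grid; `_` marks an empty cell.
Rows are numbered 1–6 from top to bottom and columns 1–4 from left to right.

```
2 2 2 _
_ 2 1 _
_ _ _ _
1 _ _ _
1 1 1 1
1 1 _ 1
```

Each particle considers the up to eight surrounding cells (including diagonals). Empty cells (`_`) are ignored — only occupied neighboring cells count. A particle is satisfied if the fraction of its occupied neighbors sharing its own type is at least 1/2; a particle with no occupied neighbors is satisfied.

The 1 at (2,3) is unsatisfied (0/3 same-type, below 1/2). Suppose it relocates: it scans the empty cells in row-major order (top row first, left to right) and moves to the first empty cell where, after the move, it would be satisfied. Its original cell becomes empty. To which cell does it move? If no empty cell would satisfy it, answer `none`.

(3,1)

Vacating (2,3). Empty cells in order:
  (1,4): 0/1 same-type → still unsatisfied.
  (2,1): 0/3 same-type → still unsatisfied.
  (2,4): 0/1 same-type → still unsatisfied.
  (3,1): 1/2 same-type → satisfied — stop here.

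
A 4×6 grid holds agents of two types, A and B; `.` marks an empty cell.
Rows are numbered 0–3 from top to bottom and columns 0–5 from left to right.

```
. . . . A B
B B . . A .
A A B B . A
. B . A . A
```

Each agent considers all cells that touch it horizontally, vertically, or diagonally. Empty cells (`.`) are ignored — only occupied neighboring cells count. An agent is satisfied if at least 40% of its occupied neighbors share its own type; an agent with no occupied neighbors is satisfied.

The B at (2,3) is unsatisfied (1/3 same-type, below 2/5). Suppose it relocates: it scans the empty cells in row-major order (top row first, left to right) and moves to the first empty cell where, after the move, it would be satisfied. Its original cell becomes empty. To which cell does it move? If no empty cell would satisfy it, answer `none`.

(0,0)

Vacating (2,3). Empty cells in order:
  (0,0): 2/2 same-type → satisfied — stop here.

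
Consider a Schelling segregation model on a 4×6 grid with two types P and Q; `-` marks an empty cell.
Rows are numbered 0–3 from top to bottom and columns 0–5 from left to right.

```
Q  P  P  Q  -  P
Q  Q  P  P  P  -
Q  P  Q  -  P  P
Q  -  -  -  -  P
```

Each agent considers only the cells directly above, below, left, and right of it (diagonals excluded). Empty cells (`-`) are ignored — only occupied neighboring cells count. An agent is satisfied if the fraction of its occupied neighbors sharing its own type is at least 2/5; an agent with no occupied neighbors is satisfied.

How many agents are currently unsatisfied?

(0,0)Q 1/2 ok
(0,1)P 1/3 unhappy
(0,2)P 2/3 ok
(0,3)Q 0/2 unhappy
(0,5)P 0/0 ok
(1,0)Q 3/3 ok
(1,1)Q 1/4 unhappy
(1,2)P 2/4 ok
(1,3)P 2/3 ok
(1,4)P 2/2 ok
(2,0)Q 2/3 ok
(2,1)P 0/3 unhappy
(2,2)Q 0/2 unhappy
(2,4)P 2/2 ok
(2,5)P 2/2 ok
(3,0)Q 1/1 ok
(3,5)P 1/1 ok
Unsatisfied: (0,1), (0,3), (1,1), (2,1), (2,2) — 5 in total.

5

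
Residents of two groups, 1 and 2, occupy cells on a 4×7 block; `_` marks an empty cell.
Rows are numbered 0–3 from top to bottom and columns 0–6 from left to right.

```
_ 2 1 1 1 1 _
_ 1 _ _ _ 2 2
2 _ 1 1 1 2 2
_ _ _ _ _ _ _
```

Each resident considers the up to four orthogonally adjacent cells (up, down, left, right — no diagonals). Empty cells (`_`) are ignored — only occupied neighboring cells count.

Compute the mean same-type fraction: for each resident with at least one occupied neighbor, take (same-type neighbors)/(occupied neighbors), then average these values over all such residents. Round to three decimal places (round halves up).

(0,1)2 0/2
(0,2)1 1/2
(0,3)1 2/2
(0,4)1 2/2
(0,5)1 1/2
(1,1)1 0/1
(1,5)2 2/3
(1,6)2 2/2
(2,0)2 — no occupied neighbors
(2,2)1 1/1
(2,3)1 2/2
(2,4)1 1/2
(2,5)2 2/3
(2,6)2 2/2
Sum over 13 residents: 0/2 + 1/2 + 2/2 + 2/2 + 1/2 + 0/1 + 2/3 + 2/2 + 1/1 + 2/2 + 1/2 + 2/3 + 2/2 = 53/6; mean = 53/6 ÷ 13 = 53/78 = 0.679487… → 0.679.

0.679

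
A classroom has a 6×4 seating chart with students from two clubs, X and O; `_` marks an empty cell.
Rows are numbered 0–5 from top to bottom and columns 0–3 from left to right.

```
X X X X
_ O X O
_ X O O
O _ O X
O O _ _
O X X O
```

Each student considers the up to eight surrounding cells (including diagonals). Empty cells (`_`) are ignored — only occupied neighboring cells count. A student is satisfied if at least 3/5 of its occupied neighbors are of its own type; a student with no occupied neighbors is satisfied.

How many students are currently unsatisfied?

10

Row 0: (0,0)X 1/2 unhappy · (0,1)X 3/4 ok · (0,2)X 3/5 ok · (0,3)X 2/3 ok
Row 1: (1,1)O 1/6 unhappy · (1,2)X 4/8 unhappy · (1,3)O 2/5 unhappy
Row 2: (2,1)X 1/5 unhappy · (2,2)O 4/7 unhappy · (2,3)O 3/5 ok
Row 3: (3,0)O 2/3 ok · (3,2)O 3/5 ok · (3,3)X 0/3 unhappy
Row 4: (4,0)O 3/4 ok · (4,1)O 4/6 ok
Row 5: (5,0)O 2/3 ok · (5,1)X 1/4 unhappy · (5,2)X 1/3 unhappy · (5,3)O 0/1 unhappy
Unsatisfied: (0,0), (1,1), (1,2), (1,3), (2,1), (2,2), (3,3), (5,1), (5,2), (5,3) — 10 in total.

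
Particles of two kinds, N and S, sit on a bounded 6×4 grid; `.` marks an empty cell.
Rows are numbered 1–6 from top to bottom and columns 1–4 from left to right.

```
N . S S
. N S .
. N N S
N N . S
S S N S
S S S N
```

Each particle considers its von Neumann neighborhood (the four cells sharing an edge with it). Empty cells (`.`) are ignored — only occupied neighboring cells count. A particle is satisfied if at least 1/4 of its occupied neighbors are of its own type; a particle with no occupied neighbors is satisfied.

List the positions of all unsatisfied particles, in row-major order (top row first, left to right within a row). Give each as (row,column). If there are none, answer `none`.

(1,1)N 0/0 ✓
(1,3)S 2/2 ✓
(1,4)S 1/1 ✓
(2,2)N 1/2 ✓
(2,3)S 1/3 ✓
(3,2)N 3/3 ✓
(3,3)N 1/3 ✓
(3,4)S 1/2 ✓
(4,1)N 1/2 ✓
(4,2)N 2/3 ✓
(4,4)S 2/2 ✓
(5,1)S 2/3 ✓
(5,2)S 2/4 ✓
(5,3)N 0/3 ✗
(5,4)S 1/3 ✓
(6,1)S 2/2 ✓
(6,2)S 3/3 ✓
(6,3)S 1/3 ✓
(6,4)N 0/2 ✗

(5,3), (6,4)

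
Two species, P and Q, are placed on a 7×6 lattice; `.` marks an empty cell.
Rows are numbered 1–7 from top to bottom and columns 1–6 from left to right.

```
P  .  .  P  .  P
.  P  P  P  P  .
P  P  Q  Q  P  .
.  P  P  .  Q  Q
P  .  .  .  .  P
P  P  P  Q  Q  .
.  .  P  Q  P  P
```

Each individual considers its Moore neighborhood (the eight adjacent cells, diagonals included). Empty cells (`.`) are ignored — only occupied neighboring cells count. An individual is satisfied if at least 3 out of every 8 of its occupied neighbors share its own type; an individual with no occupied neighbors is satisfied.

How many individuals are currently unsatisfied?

5

Row 1: (1,1)P 1/1 satisfied · (1,4)P 3/3 satisfied · (1,6)P 1/1 satisfied
Row 2: (2,2)P 4/5 satisfied · (2,3)P 4/6 satisfied · (2,4)P 4/6 satisfied · (2,5)P 4/5 satisfied
Row 3: (3,1)P 3/3 satisfied · (3,2)P 5/6 satisfied · (3,3)Q 1/7 not · (3,4)Q 2/7 not · (3,5)P 2/5 satisfied
Row 4: (4,2)P 4/5 satisfied · (4,3)P 2/4 satisfied · (4,5)Q 2/4 satisfied · (4,6)Q 1/3 not
Row 5: (5,1)P 3/3 satisfied · (5,6)P 0/3 not
Row 6: (6,1)P 2/2 satisfied · (6,2)P 4/4 satisfied · (6,3)P 2/4 satisfied · (6,4)Q 2/5 satisfied · (6,5)Q 2/5 satisfied
Row 7: (7,3)P 2/4 satisfied · (7,4)Q 2/5 satisfied · (7,5)P 1/4 not · (7,6)P 1/2 satisfied
Unsatisfied: (3,3), (3,4), (4,6), (5,6), (7,5) — 5 in total.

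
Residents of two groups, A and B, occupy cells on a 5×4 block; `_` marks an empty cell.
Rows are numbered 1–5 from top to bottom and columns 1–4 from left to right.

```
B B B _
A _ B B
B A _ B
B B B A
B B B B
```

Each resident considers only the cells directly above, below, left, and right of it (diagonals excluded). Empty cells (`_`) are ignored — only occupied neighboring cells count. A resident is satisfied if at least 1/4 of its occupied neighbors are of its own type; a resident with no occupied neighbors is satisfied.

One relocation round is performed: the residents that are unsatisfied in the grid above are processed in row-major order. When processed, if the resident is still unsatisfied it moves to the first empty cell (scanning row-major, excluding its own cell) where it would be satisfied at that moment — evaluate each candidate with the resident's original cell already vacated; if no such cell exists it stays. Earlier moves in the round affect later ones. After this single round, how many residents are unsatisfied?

Initially unsatisfied (in order): (2,1), (3,2), (4,4).
  (2,1) → (2,2).
  (3,2): now satisfied by earlier moves; stays.
  (4,4) → (2,1).
Resulting grid:
B B B _
A A B B
B A _ B
B B B _
B B B B
All satisfied now.

0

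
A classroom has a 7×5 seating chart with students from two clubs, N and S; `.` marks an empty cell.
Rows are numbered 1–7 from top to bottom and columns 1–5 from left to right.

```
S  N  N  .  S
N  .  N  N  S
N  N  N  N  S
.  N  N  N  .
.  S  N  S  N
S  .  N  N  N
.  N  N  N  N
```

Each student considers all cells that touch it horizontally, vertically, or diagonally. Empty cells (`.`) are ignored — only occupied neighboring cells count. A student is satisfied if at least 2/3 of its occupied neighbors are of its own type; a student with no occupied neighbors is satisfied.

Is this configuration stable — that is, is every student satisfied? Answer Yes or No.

No

(1,1)S 0/2 ✗
(1,2)N 3/4 ✓
(1,3)N 3/3 ✓
(1,5)S 1/2 ✗
(2,1)N 3/4 ✓
(2,3)N 6/6 ✓
(2,4)N 4/7 ✗
(2,5)S 2/4 ✗
(3,1)N 3/3 ✓
(3,2)N 6/6 ✓
(3,3)N 7/7 ✓
(3,4)N 5/7 ✓
(3,5)S 1/4 ✗
(4,2)N 5/6 ✓
(4,3)N 6/8 ✓
(4,4)N 5/7 ✓
(5,2)S 1/5 ✗
(5,3)N 5/7 ✓
(5,4)S 0/7 ✗
(5,5)N 3/4 ✓
(6,1)S 1/2 ✗
(6,3)N 5/7 ✓
(6,4)N 7/8 ✓
(6,5)N 4/5 ✓
(7,2)N 2/3 ✓
(7,3)N 4/4 ✓
(7,4)N 5/5 ✓
(7,5)N 3/3 ✓
For instance (1,1) has only 0/2 same-type neighbors, below 2/3.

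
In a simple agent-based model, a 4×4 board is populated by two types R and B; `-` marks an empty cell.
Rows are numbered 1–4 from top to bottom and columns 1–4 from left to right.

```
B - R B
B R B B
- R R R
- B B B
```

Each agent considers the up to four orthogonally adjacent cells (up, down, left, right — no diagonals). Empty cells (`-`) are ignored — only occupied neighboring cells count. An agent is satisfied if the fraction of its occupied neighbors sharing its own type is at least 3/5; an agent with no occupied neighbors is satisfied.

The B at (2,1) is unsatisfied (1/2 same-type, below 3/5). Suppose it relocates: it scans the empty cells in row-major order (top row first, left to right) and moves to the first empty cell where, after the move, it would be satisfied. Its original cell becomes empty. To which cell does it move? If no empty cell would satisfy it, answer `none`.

Vacating (2,1). Empty cells in order:
  (1,2): 1/3 same-type → still unsatisfied.
  (3,1): 0/1 same-type → still unsatisfied.
  (4,1): 1/1 same-type → satisfied — stop here.

(4,1)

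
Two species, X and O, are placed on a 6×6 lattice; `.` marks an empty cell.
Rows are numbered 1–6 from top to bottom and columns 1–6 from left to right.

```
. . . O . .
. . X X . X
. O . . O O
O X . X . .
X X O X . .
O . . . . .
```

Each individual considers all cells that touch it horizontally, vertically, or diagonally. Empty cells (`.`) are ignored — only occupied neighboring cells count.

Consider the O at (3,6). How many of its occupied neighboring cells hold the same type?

1

Occupied neighbors of (3,6): (2,6)=X, (3,5)=O.
Same type (O): 1 of 2.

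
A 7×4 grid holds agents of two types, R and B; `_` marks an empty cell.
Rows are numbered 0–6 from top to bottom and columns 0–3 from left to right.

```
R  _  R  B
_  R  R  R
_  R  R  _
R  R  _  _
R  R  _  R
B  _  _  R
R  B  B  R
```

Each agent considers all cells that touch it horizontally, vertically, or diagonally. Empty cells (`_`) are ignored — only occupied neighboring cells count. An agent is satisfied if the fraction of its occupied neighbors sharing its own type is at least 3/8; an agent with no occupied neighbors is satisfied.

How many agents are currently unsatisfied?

4

Row 0: (0,0)R 1/1 ok · (0,2)R 3/4 ok · (0,3)B 0/3 unhappy
Row 1: (1,1)R 5/5 ok · (1,2)R 5/6 ok · (1,3)R 3/4 ok
Row 2: (2,1)R 5/5 ok · (2,2)R 5/5 ok
Row 3: (3,0)R 4/4 ok · (3,1)R 5/5 ok
Row 4: (4,0)R 3/4 ok · (4,1)R 3/4 ok · (4,3)R 1/1 ok
Row 5: (5,0)B 1/4 unhappy · (5,3)R 2/3 ok
Row 6: (6,0)R 0/2 unhappy · (6,1)B 2/3 ok · (6,2)B 1/3 unhappy · (6,3)R 1/2 ok
Unsatisfied: (0,3), (5,0), (6,0), (6,2) — 4 in total.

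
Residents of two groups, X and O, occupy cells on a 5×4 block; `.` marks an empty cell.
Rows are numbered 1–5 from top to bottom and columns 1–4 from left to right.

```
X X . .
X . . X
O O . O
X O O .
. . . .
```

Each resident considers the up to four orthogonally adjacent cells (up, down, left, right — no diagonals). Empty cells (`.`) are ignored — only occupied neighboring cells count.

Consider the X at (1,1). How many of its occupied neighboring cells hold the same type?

2

Occupied neighbors of (1,1): (2,1)=X, (1,2)=X.
Same type (X): 2 of 2.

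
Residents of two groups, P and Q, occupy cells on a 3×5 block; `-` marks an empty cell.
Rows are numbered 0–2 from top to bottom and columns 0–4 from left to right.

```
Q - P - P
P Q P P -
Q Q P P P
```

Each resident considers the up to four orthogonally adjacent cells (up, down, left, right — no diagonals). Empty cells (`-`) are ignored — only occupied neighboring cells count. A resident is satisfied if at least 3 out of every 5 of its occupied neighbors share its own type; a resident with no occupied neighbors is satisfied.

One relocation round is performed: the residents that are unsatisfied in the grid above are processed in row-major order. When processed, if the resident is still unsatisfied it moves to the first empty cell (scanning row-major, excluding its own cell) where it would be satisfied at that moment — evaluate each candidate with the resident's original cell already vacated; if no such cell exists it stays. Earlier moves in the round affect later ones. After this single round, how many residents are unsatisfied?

1

Initially unsatisfied (in order): (0,0), (1,0), (1,1), (2,0).
  (0,0): no empty cell satisfies it; stays.
  (1,0) → (0,3).
  (1,1) → (1,0).
  (2,0): now satisfied by earlier moves; stays.
Resulting grid:
Q - P P P
Q - P P -
Q Q P P P
Unsatisfied now: (2,1).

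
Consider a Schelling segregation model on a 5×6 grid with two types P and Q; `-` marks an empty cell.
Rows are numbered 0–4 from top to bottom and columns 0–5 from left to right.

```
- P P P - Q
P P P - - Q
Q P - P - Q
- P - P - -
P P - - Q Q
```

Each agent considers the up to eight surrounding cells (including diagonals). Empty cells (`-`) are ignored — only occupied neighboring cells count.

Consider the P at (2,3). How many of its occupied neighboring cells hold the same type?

Occupied neighbors of (2,3): (1,2)=P, (3,3)=P.
Same type (P): 2 of 2.

2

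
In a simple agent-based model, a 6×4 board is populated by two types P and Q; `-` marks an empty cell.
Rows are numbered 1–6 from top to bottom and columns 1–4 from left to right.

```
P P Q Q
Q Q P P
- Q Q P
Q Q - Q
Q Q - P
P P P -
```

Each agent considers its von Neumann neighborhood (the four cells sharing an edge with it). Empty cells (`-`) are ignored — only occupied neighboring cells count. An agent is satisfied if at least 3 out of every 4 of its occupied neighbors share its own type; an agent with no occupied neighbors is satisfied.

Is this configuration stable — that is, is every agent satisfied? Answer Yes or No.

No

Row 1: (1,1)P 1/2 ✗ · (1,2)P 1/3 ✗ · (1,3)Q 1/3 ✗ · (1,4)Q 1/2 ✗
Row 2: (2,1)Q 1/2 ✗ · (2,2)Q 2/4 ✗ · (2,3)P 1/4 ✗ · (2,4)P 2/3 ✗
Row 3: (3,2)Q 3/3 ✓ · (3,3)Q 1/3 ✗ · (3,4)P 1/3 ✗
Row 4: (4,1)Q 2/2 ✓ · (4,2)Q 3/3 ✓ · (4,4)Q 0/2 ✗
Row 5: (5,1)Q 2/3 ✗ · (5,2)Q 2/3 ✗ · (5,4)P 0/1 ✗
Row 6: (6,1)P 1/2 ✗ · (6,2)P 2/3 ✗ · (6,3)P 1/1 ✓
For instance (1,1) has only 1/2 same-type neighbors, below 3/4.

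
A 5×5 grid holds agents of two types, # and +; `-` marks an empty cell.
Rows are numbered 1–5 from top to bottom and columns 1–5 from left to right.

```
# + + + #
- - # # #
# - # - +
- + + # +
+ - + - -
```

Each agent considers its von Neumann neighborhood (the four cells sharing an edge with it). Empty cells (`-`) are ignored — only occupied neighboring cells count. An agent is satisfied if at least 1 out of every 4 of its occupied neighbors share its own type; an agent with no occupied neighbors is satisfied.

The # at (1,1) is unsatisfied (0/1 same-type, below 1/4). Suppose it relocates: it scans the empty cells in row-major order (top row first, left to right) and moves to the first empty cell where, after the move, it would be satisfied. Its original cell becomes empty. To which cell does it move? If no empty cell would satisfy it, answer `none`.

(2,1)

Vacating (1,1). Empty cells in order:
  (2,1): 1/1 same-type → satisfied — stop here.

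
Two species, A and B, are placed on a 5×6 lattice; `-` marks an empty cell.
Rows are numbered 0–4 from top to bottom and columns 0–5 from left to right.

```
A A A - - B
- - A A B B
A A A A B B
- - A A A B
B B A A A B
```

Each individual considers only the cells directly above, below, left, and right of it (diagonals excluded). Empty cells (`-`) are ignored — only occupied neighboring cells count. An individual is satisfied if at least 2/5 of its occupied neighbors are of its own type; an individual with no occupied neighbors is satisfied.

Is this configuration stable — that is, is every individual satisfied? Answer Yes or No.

Yes

Row 0: (0,0)A 1/1 ✓ · (0,1)A 2/2 ✓ · (0,2)A 2/2 ✓ · (0,5)B 1/1 ✓
Row 1: (1,2)A 3/3 ✓ · (1,3)A 2/3 ✓ · (1,4)B 2/3 ✓ · (1,5)B 3/3 ✓
Row 2: (2,0)A 1/1 ✓ · (2,1)A 2/2 ✓ · (2,2)A 4/4 ✓ · (2,3)A 3/4 ✓ · (2,4)B 2/4 ✓ · (2,5)B 3/3 ✓
Row 3: (3,2)A 3/3 ✓ · (3,3)A 4/4 ✓ · (3,4)A 2/4 ✓ · (3,5)B 2/3 ✓
Row 4: (4,0)B 1/1 ✓ · (4,1)B 1/2 ✓ · (4,2)A 2/3 ✓ · (4,3)A 3/3 ✓ · (4,4)A 2/3 ✓ · (4,5)B 1/2 ✓
All meet the threshold, so the configuration is stable.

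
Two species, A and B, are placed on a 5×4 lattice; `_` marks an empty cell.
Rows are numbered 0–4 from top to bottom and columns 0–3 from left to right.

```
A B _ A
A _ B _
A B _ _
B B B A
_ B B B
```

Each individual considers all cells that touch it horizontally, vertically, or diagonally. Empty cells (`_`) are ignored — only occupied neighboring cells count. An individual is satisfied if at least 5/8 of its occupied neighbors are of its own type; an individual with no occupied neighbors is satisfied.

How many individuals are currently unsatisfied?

(0,0)A 1/2 not
(0,1)B 1/3 not
(0,3)A 0/1 not
(1,0)A 2/4 not
(1,2)B 2/3 satisfied
(2,0)A 1/4 not
(2,1)B 4/6 satisfied
(3,0)B 3/4 satisfied
(3,1)B 5/6 satisfied
(3,2)B 5/6 satisfied
(3,3)A 0/3 not
(4,1)B 4/4 satisfied
(4,2)B 4/5 satisfied
(4,3)B 2/3 satisfied
Unsatisfied: (0,0), (0,1), (0,3), (1,0), (2,0), (3,3) — 6 in total.

6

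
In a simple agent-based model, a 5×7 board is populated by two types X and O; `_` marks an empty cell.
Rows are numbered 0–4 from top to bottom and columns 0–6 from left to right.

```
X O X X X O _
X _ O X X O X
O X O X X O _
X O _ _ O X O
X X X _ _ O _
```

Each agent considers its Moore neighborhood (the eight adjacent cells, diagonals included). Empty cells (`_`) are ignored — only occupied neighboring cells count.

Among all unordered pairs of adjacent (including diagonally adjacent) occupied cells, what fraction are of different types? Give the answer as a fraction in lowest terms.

35/66

Scan each occupied cell's neighbors to the right and below (and the two forward diagonals) so each pair is counted once.
Row 0: X(0,0)–O(0,1)≠ X(0,0)–X(1,0)= O(0,1)–X(0,2)≠ O(0,1)–O(1,2)= O(0,1)–X(1,0)≠ X(0,2)–X(0,3)= X(0,2)–O(1,2)≠ X(0,2)–X(1,3)= X(0,3)–X(0,4)= X(0,3)–X(1,3)= X(0,3)–X(1,4)= X(0,3)–O(1,2)≠ X(0,4)–O(0,5)≠ X(0,4)–X(1,4)= X(0,4)–O(1,5)≠ X(0,4)–X(1,3)= O(0,5)–O(1,5)= O(0,5)–X(1,6)≠ O(0,5)–X(1,4)≠  → 9/19 unlike.
Row 1: X(1,0)–O(2,0)≠ X(1,0)–X(2,1)= O(1,2)–X(1,3)≠ O(1,2)–O(2,2)= O(1,2)–X(2,3)≠ O(1,2)–X(2,1)≠ X(1,3)–X(1,4)= X(1,3)–X(2,3)= X(1,3)–X(2,4)= X(1,3)–O(2,2)≠ X(1,4)–O(1,5)≠ X(1,4)–X(2,4)= X(1,4)–O(2,5)≠ X(1,4)–X(2,3)= O(1,5)–X(1,6)≠ O(1,5)–O(2,5)= O(1,5)–X(2,4)≠ X(1,6)–O(2,5)≠  → 10/18 unlike.
Row 2: O(2,0)–X(2,1)≠ O(2,0)–X(3,0)≠ O(2,0)–O(3,1)= X(2,1)–O(2,2)≠ X(2,1)–O(3,1)≠ X(2,1)–X(3,0)= O(2,2)–X(2,3)≠ O(2,2)–O(3,1)= X(2,3)–X(2,4)= X(2,3)–O(3,4)≠ X(2,4)–O(2,5)≠ X(2,4)–O(3,4)≠ X(2,4)–X(3,5)= O(2,5)–X(3,5)≠ O(2,5)–O(3,6)= O(2,5)–O(3,4)=  → 9/16 unlike.
Row 3: X(3,0)–O(3,1)≠ X(3,0)–X(4,0)= X(3,0)–X(4,1)= O(3,1)–X(4,1)≠ O(3,1)–X(4,2)≠ O(3,1)–X(4,0)≠ O(3,4)–X(3,5)≠ O(3,4)–O(4,5)= X(3,5)–O(3,6)≠ X(3,5)–O(4,5)≠ O(3,6)–O(4,5)=  → 7/11 unlike.
Row 4: X(4,0)–X(4,1)= X(4,1)–X(4,2)=  → 0/2 unlike.
Total adjacent occupied pairs: 66; unlike-type pairs: 35.
35/66 is already in lowest terms.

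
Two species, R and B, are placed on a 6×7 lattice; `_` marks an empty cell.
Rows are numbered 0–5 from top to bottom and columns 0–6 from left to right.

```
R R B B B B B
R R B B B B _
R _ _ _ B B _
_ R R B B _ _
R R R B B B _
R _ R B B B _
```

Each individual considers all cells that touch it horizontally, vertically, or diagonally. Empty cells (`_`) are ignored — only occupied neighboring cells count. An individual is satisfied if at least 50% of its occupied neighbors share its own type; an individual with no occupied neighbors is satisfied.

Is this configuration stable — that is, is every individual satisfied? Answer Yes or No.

Yes

(0,0)R 3/3 ok
(0,1)R 3/5 ok
(0,2)B 3/5 ok
(0,3)B 5/5 ok
(0,4)B 5/5 ok
(0,5)B 4/4 ok
(0,6)B 2/2 ok
(1,0)R 4/4 ok
(1,1)R 4/6 ok
(1,2)B 3/5 ok
(1,3)B 6/6 ok
(1,4)B 7/7 ok
(1,5)B 6/6 ok
(2,0)R 3/3 ok
(2,4)B 6/6 ok
(2,5)B 4/4 ok
(3,1)R 5/5 ok
(3,2)R 3/5 ok
(3,3)B 4/6 ok
(3,4)B 6/6 ok
(4,0)R 3/3 ok
(4,1)R 6/6 ok
(4,2)R 4/7 ok
(4,3)B 5/8 ok
(4,4)B 7/7 ok
(4,5)B 4/4 ok
(5,0)R 2/2 ok
(5,2)R 2/4 ok
(5,3)B 3/5 ok
(5,4)B 5/5 ok
(5,5)B 3/3 ok
All meet the threshold, so the configuration is stable.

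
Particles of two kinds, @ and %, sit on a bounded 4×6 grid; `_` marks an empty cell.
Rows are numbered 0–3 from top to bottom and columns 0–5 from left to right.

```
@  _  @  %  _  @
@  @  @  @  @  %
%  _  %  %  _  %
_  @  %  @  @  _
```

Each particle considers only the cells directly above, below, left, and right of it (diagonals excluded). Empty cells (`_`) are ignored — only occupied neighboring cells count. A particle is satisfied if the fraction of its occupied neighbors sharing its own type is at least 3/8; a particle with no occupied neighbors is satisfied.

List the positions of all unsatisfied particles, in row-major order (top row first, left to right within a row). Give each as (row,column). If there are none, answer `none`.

(0,3), (0,5), (1,5), (2,0), (2,3), (3,1), (3,2), (3,3)

Row 0: (0,0)@ 1/1 ✓ · (0,2)@ 1/2 ✓ · (0,3)% 0/2 ✗ · (0,5)@ 0/1 ✗
Row 1: (1,0)@ 2/3 ✓ · (1,1)@ 2/2 ✓ · (1,2)@ 3/4 ✓ · (1,3)@ 2/4 ✓ · (1,4)@ 1/2 ✓ · (1,5)% 1/3 ✗
Row 2: (2,0)% 0/1 ✗ · (2,2)% 2/3 ✓ · (2,3)% 1/3 ✗ · (2,5)% 1/1 ✓
Row 3: (3,1)@ 0/1 ✗ · (3,2)% 1/3 ✗ · (3,3)@ 1/3 ✗ · (3,4)@ 1/1 ✓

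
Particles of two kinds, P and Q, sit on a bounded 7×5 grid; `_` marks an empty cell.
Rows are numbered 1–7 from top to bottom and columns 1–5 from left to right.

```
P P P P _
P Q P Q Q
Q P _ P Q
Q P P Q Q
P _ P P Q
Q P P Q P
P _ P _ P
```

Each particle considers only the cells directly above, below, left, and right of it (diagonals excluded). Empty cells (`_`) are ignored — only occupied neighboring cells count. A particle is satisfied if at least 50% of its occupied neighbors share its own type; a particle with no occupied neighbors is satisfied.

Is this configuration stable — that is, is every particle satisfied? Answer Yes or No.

No

(1,1)P 2/2 satisfied
(1,2)P 2/3 satisfied
(1,3)P 3/3 satisfied
(1,4)P 1/2 satisfied
(2,1)P 1/3 not
(2,2)Q 0/4 not
(2,3)P 1/3 not
(2,4)Q 1/4 not
(2,5)Q 2/2 satisfied
(3,1)Q 1/3 not
(3,2)P 1/3 not
(3,4)P 0/3 not
(3,5)Q 2/3 satisfied
(4,1)Q 1/3 not
(4,2)P 2/3 satisfied
(4,3)P 2/3 satisfied
(4,4)Q 1/4 not
(4,5)Q 3/3 satisfied
(5,1)P 0/2 not
(5,3)P 3/3 satisfied
(5,4)P 1/4 not
(5,5)Q 1/3 not
(6,1)Q 0/3 not
(6,2)P 1/2 satisfied
(6,3)P 3/4 satisfied
(6,4)Q 0/3 not
(6,5)P 1/3 not
(7,1)P 0/1 not
(7,3)P 1/1 satisfied
(7,5)P 1/1 satisfied
For instance (2,1) has only 1/3 same-type neighbors, below 1/2.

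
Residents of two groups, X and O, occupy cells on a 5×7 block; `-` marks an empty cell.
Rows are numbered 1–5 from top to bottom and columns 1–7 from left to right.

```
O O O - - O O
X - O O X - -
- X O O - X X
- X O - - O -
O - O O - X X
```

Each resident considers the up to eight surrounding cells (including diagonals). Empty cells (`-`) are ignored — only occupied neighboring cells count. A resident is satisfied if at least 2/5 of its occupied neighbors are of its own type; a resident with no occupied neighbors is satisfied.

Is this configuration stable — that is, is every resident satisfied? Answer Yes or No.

No

Row 1: (1,1)O 1/2 satisfied · (1,2)O 3/4 satisfied · (1,3)O 3/3 satisfied · (1,6)O 1/2 satisfied · (1,7)O 1/1 satisfied
Row 2: (2,1)X 1/3 not · (2,3)O 5/6 satisfied · (2,4)O 4/5 satisfied · (2,5)X 1/4 not
Row 3: (3,2)X 2/5 satisfied · (3,3)O 4/6 satisfied · (3,4)O 4/5 satisfied · (3,6)X 2/3 satisfied · (3,7)X 1/2 satisfied
Row 4: (4,2)X 1/5 not · (4,3)O 4/6 satisfied · (4,6)O 0/4 not
Row 5: (5,1)O 0/1 not · (5,3)O 2/3 satisfied · (5,4)O 2/2 satisfied · (5,6)X 1/2 satisfied · (5,7)X 1/2 satisfied
For instance (2,1) has only 1/3 same-type neighbors, below 2/5.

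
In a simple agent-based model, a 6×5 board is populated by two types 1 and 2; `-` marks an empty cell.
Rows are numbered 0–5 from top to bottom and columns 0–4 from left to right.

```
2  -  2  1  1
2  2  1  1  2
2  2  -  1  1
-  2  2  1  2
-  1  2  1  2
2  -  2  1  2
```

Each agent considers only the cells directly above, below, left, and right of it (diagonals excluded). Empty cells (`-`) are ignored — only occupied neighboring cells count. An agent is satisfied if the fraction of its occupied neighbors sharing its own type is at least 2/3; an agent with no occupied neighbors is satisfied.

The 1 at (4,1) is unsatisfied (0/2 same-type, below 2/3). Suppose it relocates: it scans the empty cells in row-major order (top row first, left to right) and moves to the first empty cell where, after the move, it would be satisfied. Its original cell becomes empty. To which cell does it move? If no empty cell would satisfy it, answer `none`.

none

Vacating (4,1). Empty cells in order:
  (0,1): 0/3 same-type → still unsatisfied.
  (2,2): 2/4 same-type → still unsatisfied.
  (3,0): 0/2 same-type → still unsatisfied.
  (4,0): 0/1 same-type → still unsatisfied.
  (5,1): 0/2 same-type → still unsatisfied.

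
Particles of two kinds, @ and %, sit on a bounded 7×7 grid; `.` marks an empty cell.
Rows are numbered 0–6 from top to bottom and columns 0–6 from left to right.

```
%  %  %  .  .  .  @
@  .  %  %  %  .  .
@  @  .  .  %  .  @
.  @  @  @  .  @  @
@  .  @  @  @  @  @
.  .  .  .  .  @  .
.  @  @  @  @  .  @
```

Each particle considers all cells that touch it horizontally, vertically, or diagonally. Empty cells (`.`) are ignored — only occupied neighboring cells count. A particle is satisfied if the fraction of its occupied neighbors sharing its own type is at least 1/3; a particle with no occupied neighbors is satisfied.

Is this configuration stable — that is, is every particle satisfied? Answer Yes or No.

Yes

(0,0)% 1/2 ✓
(0,1)% 3/4 ✓
(0,2)% 3/3 ✓
(0,6)@ 0/0 ✓
(1,0)@ 2/4 ✓
(1,2)% 3/4 ✓
(1,3)% 4/4 ✓
(1,4)% 2/2 ✓
(2,0)@ 3/3 ✓
(2,1)@ 4/5 ✓
(2,4)% 2/4 ✓
(2,6)@ 2/2 ✓
(3,1)@ 5/5 ✓
(3,2)@ 5/5 ✓
(3,3)@ 4/5 ✓
(3,5)@ 5/6 ✓
(3,6)@ 4/4 ✓
(4,0)@ 1/1 ✓
(4,2)@ 4/4 ✓
(4,3)@ 4/4 ✓
(4,4)@ 5/5 ✓
(4,5)@ 5/5 ✓
(4,6)@ 4/4 ✓
(5,5)@ 5/5 ✓
(6,1)@ 1/1 ✓
(6,2)@ 2/2 ✓
(6,3)@ 2/2 ✓
(6,4)@ 2/2 ✓
(6,6)@ 1/1 ✓
All meet the threshold, so the configuration is stable.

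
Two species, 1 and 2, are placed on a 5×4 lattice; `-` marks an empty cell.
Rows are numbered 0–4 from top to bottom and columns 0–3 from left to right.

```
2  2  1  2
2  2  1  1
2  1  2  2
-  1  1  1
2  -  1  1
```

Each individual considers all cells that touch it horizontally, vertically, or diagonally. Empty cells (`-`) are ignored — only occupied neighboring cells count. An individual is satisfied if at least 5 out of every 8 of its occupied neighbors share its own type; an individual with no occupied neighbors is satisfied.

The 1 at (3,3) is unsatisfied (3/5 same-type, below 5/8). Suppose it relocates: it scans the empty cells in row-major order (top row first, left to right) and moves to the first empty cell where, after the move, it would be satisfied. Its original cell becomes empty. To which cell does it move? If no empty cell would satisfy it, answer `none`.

(4,1)

Vacating (3,3). Empty cells in order:
  (3,0): 2/4 same-type → still unsatisfied.
  (4,1): 3/4 same-type → satisfied — stop here.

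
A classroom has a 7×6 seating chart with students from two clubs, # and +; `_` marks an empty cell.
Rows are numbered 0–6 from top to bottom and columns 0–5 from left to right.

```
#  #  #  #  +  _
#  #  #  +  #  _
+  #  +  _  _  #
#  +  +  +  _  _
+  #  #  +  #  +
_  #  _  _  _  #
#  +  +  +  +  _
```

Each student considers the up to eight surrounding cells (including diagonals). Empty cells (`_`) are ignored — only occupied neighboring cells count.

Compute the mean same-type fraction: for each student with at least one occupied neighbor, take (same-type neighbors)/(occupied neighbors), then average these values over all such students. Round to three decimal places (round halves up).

0.543

(0,0)# 3/3
(0,1)# 5/5
(0,2)# 4/5
(0,3)# 3/5
(0,4)+ 1/3
(1,0)# 4/5
(1,1)# 6/8
(1,2)# 5/7
(1,3)+ 2/6
(1,4)# 2/4
(2,0)+ 1/5
(2,1)# 4/8
(2,2)+ 4/7
(2,5)# 1/1
(3,0)# 2/5
(3,1)+ 4/8
(3,2)+ 4/7
(3,3)+ 3/5
(4,0)+ 1/4
(4,1)# 3/6
(4,2)# 2/6
(4,3)+ 2/4
(4,4)# 1/4
(4,5)+ 0/2
(5,1)# 3/6
(5,5)# 1/3
(6,0)# 1/2
(6,1)+ 1/3
(6,2)+ 2/3
(6,3)+ 2/2
(6,4)+ 1/2
Sum over 31 students: 3/3 + 5/5 + 4/5 + 3/5 + 1/3 + 4/5 + 6/8 + 5/7 + 2/6 + 2/4 + 1/5 + 4/8 + 4/7 + 1/1 + 2/5 + 4/8 + 4/7 + 3/5 + 1/4 + 3/6 + 2/6 + 2/4 + 1/4 + 0/2 + 3/6 + 1/3 + 1/2 + 1/3 + 2/3 + 2/2 + 1/2 = 7073/420; mean = 7073/420 ÷ 31 = 7073/13020 = 0.543241… → 0.543.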